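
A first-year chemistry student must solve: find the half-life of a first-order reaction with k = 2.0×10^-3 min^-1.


t½ = ln2/k = 0.693147/(2.0×10^-3 min^-1)
= 346.6 min

346.6 min


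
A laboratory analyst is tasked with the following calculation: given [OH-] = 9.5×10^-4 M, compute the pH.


pOH = -log10([OH-]) = -log10(9.5×10^-4)
= 4 - log10(9.5) = 3.02
pH = 14 - pOH = 14 - 3.02 = 10.98

10.98


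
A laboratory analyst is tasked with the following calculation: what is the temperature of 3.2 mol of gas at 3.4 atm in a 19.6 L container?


PV = nRT  (R = 0.08206 L·atm/(mol·K))
T = PV/(nR) = 3.4×19.6/(3.2×0.08206)
= 66.64/0.262592
= 253.78 K

253.78 K


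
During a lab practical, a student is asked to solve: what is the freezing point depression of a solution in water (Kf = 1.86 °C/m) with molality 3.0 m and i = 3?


ΔTf = Kf × m × i
= 1.86 × 3.0 × 3
= 16.74 °C

16.74 °C


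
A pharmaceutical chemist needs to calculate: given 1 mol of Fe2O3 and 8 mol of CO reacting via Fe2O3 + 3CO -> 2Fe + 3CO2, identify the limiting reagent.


Mole ratio available / coefficient:
  Fe2O3: 1/1 = 1.000
  CO: 8/3 = 2.667
Smaller ratio is limiting.

Fe2O3


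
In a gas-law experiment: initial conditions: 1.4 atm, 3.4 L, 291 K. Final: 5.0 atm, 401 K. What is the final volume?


P1V1/T1 = P2V2/T2
V2 = P1V1T2/(T1P2)
= 1.4×3.4×401/(291×5.0)
= 1.312 L

1.312 L


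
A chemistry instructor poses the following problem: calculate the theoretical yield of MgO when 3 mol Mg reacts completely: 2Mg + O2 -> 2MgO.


Mole ratio MgO:Mg = 2:2
n(MgO) = 3 × 2/2 = 3.000 mol
mass = 3.000 × 40.31 = 120.93 g

120.93 g


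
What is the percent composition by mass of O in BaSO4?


M(BaSO4) = 1×137.33 + 1×32.07 + 4×16.0 = 233.40 g/mol
Mass of O = 4 × 16.0 = 64.00 g/mol
% O = 64.00/233.40 × 100 = 27.42%

27.42%


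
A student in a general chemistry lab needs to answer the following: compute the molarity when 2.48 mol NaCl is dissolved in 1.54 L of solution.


M = n/V = 2.48/1.54 = 1.610 mol/L

1.610 M


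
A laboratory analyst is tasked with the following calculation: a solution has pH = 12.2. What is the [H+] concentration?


[H+] = 10^(-pH) = 10^(-12.2)
= 6.31×10^-13 M

6.31×10^-13 M


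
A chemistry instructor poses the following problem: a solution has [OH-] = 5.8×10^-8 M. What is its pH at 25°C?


pOH = -log10([OH-]) = -log10(5.8×10^-8)
= 8 - log10(5.8) = 7.24
pH = 14 - pOH = 14 - 7.24 = 6.76

6.76


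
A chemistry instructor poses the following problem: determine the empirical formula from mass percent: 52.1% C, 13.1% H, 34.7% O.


Assume 100 g sample. Moles of each element:
  C: 52.1/12.01 = 4.338 mol
  H: 13.1/1.008 = 12.996 mol
  O: 34.7/16.0 = 2.169 mol
Divide by smallest (2.169):
  C: 4.338/2.169 = 2.0
  H: 12.996/2.169 = 5.99
  O: 2.169/2.169 = 1.0
Empirical formula: C2H6O

C2H6O


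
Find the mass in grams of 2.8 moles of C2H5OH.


M(C2H5OH) = 46.07 g/mol
mass = n × M = 2.8 × 46.07 = 129.00 g

129.00 g


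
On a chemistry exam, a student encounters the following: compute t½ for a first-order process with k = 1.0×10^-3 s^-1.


t½ = ln2/k = 0.693147/(1.0×10^-3 s^-1)
= 693.1 s

693.1 s


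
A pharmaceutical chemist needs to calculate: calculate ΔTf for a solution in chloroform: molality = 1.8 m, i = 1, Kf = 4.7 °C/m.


ΔTf = Kf × m × i
= 4.7 × 1.8 × 1
= 8.46 °C

8.46 °C


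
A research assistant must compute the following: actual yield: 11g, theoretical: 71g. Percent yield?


% yield = actual/theoretical × 100
= 11/71 × 100
= 15.49%

15.49%


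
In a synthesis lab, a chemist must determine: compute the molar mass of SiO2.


M(SiO2) = 1×28.09 + 2×16.0
= 28.09 + 32.0
= 60.09 g/mol

60.09 g/mol


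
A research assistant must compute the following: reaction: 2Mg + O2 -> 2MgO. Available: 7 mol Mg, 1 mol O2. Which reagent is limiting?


Mole ratio available / coefficient:
  Mg: 7/2 = 3.500
  O2: 1/1 = 1.000
Smaller ratio is limiting.

O2


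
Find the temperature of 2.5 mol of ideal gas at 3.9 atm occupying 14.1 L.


PV = nRT  (R = 0.08206 L·atm/(mol·K))
T = PV/(nR) = 3.9×14.1/(2.5×0.08206)
= 54.99/0.205150
= 268.05 K

268.05 K


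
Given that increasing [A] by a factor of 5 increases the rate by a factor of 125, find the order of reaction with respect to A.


rate ∝ [A]^n
5^n = 125 → n = 3
Order in A: 3

3


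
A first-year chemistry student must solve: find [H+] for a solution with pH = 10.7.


[H+] = 10^(-pH) = 10^(-10.7)
= 2.0×10^-11 M

2.0×10^-11 M


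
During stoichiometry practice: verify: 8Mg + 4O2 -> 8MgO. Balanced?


Equation: 8Mg + 4O2 -> 8MgO
Check atoms: Mg: 8=8, O: 8=8
Balanced

Yes, balanced


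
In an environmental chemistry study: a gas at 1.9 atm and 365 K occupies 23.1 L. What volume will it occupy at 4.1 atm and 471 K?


P1V1/T1 = P2V2/T2
V2 = P1V1T2/(T1P2)
= 1.9×23.1×471/(365×4.1)
= 13.814 L

13.814 L


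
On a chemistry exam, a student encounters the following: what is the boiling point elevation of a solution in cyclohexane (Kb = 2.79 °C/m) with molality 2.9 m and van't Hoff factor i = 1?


ΔTb = Kb × m × i
= 2.79 × 2.9 × 1
= 8.091 °C

8.091 °C


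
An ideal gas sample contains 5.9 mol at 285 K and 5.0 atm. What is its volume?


PV = nRT  (R = 0.08206 L·atm/(mol·K))
V = nRT/P = 5.9×0.08206×285/5.0
= 27.597 L

27.597 L


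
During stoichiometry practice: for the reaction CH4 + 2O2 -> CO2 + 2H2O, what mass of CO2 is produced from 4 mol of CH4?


Mole ratio CO2:CH4 = 1:1
n(CO2) = 4 × 1/1 = 4.000 mol
mass = 4.000 × 44.01 = 176.04 g

176.04 g


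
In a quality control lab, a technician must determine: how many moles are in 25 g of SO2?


M(SO2) = 64.07 g/mol
n = mass/M = 25/64.07 = 0.3902 mol

0.3902 mol


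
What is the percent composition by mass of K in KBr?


M(KBr) = 1×39.1 + 1×79.9 = 119.00 g/mol
Mass of K = 1 × 39.1 = 39.10 g/mol
% K = 39.10/119.00 × 100 = 32.86%

32.86%


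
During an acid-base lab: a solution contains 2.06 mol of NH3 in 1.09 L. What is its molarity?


M = n/V = 2.06/1.09 = 1.890 mol/L

1.890 M


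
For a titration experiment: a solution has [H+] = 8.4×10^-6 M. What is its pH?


pH = -log10([H+]) = -log10(8.4×10^-6)
= 6 - log10(8.4)
= 6 - 0.92
= 5.08

5.08


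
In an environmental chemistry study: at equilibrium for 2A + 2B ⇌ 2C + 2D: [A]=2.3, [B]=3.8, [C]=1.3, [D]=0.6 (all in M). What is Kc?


Kc = [C]^2[D]^2/([A]^2[B]^2)
= (1.3^2 × 0.6^2)/(2.3^2 × 3.8^2)
= 0.6084/76.3876
= 0.007965

0.007965


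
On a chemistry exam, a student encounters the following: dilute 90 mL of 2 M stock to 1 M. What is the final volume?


C1V1 = C2V2
2 × 90 = 1 × V2
V2 = 180/1 = 180.0 mL

180.0 mL


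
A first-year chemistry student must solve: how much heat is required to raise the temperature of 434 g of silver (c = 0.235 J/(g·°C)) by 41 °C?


q = mcΔT = 434 × 0.235 × 41
= 4181.59 J

4181.59 J


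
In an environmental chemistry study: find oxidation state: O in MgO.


O is usually -2
Oxidation number: -2

-2


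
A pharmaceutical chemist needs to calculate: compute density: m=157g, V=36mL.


ρ = mass/volume
= 157/36
= 4.361 g/mL

4.361 g/mL


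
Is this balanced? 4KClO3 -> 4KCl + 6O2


Equation: 4KClO3 -> 4KCl + 6O2
Check atoms: Cl: 4=4, K: 4=4, O: 12=12
Balanced

Yes, balanced


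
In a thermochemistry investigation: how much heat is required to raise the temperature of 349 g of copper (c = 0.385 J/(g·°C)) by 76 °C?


q = mcΔT = 349 × 0.385 × 76
= 10211.74 J

10211.74 J


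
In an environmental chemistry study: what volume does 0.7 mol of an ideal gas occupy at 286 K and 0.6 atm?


PV = nRT  (R = 0.08206 L·atm/(mol·K))
V = nRT/P = 0.7×0.08206×286/0.6
= 27.381 L

27.381 L


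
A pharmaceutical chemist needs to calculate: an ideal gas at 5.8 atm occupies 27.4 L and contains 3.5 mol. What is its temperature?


PV = nRT  (R = 0.08206 L·atm/(mol·K))
T = PV/(nR) = 5.8×27.4/(3.5×0.08206)
= 158.92/0.287210
= 553.32 K

553.32 K


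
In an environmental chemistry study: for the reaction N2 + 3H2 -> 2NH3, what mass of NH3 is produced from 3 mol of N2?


Mole ratio NH3:N2 = 2:1
n(NH3) = 3 × 2/1 = 6.000 mol
mass = 6.000 × 17.03 = 102.18 g

102.18 g


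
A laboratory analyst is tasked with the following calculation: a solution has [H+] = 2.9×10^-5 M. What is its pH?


pH = -log10([H+]) = -log10(2.9×10^-5)
= 5 - log10(2.9)
= 5 - 0.46
= 4.54

4.54


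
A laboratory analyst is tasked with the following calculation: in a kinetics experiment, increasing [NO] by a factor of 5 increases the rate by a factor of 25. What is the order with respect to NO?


rate ∝ [NO]^n
5^n = 25 → n = 2
Order in NO: 2

2


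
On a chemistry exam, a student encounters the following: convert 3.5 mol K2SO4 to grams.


M(K2SO4) = 174.27 g/mol
mass = n × M = 3.5 × 174.27 = 609.95 g

609.95 g


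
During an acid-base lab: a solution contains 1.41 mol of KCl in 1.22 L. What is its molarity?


M = n/V = 1.41/1.22 = 1.156 mol/L

1.156 M


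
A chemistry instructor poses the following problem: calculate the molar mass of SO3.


M(SO3) = 1×32.07 + 3×16.0
= 32.07 + 48.0
= 80.07 g/mol

80.07 g/mol


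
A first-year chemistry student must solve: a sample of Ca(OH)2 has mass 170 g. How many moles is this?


M(Ca(OH)2) = 74.1 g/mol
n = mass/M = 170/74.1 = 2.2942 mol

2.2942 mol


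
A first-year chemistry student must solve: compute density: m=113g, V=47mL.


ρ = mass/volume
= 113/47
= 2.404 g/mL

2.404 g/mL


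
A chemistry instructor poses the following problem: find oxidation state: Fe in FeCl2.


x + 2(-1) = 0, so x = +2
Oxidation number: +2

+2


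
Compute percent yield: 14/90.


% yield = actual/theoretical × 100
= 14/90 × 100
= 15.56%

15.56%


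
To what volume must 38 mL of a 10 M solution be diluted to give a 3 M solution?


C1V1 = C2V2
10 × 38 = 3 × V2
V2 = 380/3 = 126.67 mL

126.67 mL


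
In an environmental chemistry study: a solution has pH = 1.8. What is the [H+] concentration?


[H+] = 10^(-pH) = 10^(-1.8)
= 1.58×10^-2 M

1.58×10^-2 M


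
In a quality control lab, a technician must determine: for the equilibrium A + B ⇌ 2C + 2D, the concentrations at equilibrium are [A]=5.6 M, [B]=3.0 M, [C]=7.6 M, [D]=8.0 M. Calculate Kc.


Kc = [C]^2[D]^2/([A][B])
= (7.6^2 × 8.0^2)/(5.6^1 × 3.0^1)
= 3696.64/16.8
= 220.0

220.0


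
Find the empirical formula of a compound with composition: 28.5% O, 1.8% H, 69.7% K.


Assume 100 g sample. Moles of each element:
  O: 28.5/16.0 = 1.781 mol
  H: 1.8/1.008 = 1.786 mol
  K: 69.7/39.1 = 1.783 mol
Divide by smallest (1.781):
  O: 1.781/1.781 = 1.0
  H: 1.786/1.781 = 1.0
  K: 1.783/1.781 = 1.0
Empirical formula: KOH

KOH


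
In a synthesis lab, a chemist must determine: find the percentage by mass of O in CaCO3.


M(CaCO3) = 1×40.08 + 1×12.01 + 3×16.0 = 100.09 g/mol
Mass of O = 3 × 16.0 = 48.00 g/mol
% O = 48.00/100.09 × 100 = 47.96%

47.96%


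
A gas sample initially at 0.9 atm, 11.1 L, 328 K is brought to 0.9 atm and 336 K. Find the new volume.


P1V1/T1 = P2V2/T2
V2 = P1V1T2/(T1P2)
= 0.9×11.1×336/(328×0.9)
= 11.371 L

11.371 L


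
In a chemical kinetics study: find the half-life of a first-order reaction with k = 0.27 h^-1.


t½ = ln2/k = 0.693147/(0.27 h^-1)
= 2.567 h

2.567 h


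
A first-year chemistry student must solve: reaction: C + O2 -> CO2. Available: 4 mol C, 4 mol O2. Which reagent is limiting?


Mole ratio available / coefficient:
  C: 4/1 = 4.000
  O2: 4/1 = 4.000
Smaller ratio is limiting.

neither (stoichiometric); C and O2 are fully consumed


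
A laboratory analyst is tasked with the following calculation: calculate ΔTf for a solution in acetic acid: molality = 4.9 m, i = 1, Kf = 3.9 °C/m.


ΔTf = Kf × m × i
= 3.9 × 4.9 × 1
= 19.11 °C

19.11 °C


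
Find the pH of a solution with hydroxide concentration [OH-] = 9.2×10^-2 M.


pOH = -log10([OH-]) = -log10(9.2×10^-2)
= 2 - log10(9.2) = 1.04
pH = 14 - pOH = 14 - 1.04 = 12.96

12.96


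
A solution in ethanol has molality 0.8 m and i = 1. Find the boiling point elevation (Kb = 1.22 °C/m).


ΔTb = Kb × m × i
= 1.22 × 0.8 × 1
= 0.976 °C

0.976 °C


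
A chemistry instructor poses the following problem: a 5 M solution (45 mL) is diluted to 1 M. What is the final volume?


C1V1 = C2V2
5 × 45 = 1 × V2
V2 = 225/1 = 225.0 mL

225.0 mL


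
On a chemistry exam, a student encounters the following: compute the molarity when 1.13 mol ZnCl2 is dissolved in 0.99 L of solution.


M = n/V = 1.13/0.99 = 1.141 mol/L

1.141 M


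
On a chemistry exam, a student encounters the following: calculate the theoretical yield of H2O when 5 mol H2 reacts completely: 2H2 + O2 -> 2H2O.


Mole ratio H2O:H2 = 2:2
n(H2O) = 5 × 2/2 = 5.000 mol
mass = 5.000 × 18.02 = 90.1 g

90.1 g


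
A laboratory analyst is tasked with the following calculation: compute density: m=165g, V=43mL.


ρ = mass/volume
= 165/43
= 3.837 g/mL

3.837 g/mL


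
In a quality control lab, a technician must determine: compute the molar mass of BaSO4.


M(BaSO4) = 1×137.33 + 1×32.07 + 4×16.0
= 137.33 + 32.07 + 64.0
= 233.4 g/mol

233.4 g/mol


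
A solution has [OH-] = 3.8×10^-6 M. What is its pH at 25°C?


pOH = -log10([OH-]) = -log10(3.8×10^-6)
= 6 - log10(3.8) = 5.42
pH = 14 - pOH = 14 - 5.42 = 8.58

8.58


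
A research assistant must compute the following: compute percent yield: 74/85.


% yield = actual/theoretical × 100
= 74/85 × 100
= 87.06%

87.06%


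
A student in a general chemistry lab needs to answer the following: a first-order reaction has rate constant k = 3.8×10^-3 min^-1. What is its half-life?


t½ = ln2/k = 0.693147/(3.8×10^-3 min^-1)
= 182.4 min

182.4 min


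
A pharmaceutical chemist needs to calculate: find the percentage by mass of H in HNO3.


M(HNO3) = 1×1.008 + 1×14.01 + 3×16.0 = 63.018 g/mol
Mass of H = 1 × 1.008 = 1.008 g/mol
% H = 1.008/63.018 × 100 = 1.60%

1.60%


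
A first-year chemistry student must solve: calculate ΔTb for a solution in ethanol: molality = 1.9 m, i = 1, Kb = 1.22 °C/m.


ΔTb = Kb × m × i
= 1.22 × 1.9 × 1
= 2.318 °C

2.318 °C


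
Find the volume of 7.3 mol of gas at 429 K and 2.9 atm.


PV = nRT  (R = 0.08206 L·atm/(mol·K))
V = nRT/P = 7.3×0.08206×429/2.9
= 88.616 L

88.616 L


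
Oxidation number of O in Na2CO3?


O is usually -2
Oxidation number: -2

-2


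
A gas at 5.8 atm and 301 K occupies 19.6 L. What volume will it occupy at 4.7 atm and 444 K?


P1V1/T1 = P2V2/T2
V2 = P1V1T2/(T1P2)
= 5.8×19.6×444/(301×4.7)
= 35.678 L

35.678 L


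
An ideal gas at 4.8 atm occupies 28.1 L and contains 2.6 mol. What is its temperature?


PV = nRT  (R = 0.08206 L·atm/(mol·K))
T = PV/(nR) = 4.8×28.1/(2.6×0.08206)
= 134.88/0.213356
= 632.18 K

632.18 K


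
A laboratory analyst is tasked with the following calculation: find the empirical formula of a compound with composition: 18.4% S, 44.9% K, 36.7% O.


Assume 100 g sample. Moles of each element:
  S: 18.4/32.07 = 0.574 mol
  K: 44.9/39.1 = 1.148 mol
  O: 36.7/16.0 = 2.294 mol
Divide by smallest (0.574):
  S: 0.574/0.574 = 1.0
  K: 1.148/0.574 = 2.0
  O: 2.294/0.574 = 4.0
Empirical formula: K2SO4

K2SO4


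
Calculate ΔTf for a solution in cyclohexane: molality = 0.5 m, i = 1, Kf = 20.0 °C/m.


ΔTf = Kf × m × i
= 20.0 × 0.5 × 1
= 10.0 °C

10.0 °C


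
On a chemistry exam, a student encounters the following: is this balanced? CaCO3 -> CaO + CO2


Equation: CaCO3 -> CaO + CO2
Check atoms: C: 1=1, Ca: 1=1, O: 3=3
Balanced

Yes, balanced


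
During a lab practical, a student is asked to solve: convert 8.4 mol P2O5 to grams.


M(P2O5) = 141.94 g/mol
mass = n × M = 8.4 × 141.94 = 1192.30 g

1192.30 g


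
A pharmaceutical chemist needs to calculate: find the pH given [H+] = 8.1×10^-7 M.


pH = -log10([H+]) = -log10(8.1×10^-7)
= 7 - log10(8.1)
= 7 - 0.91
= 6.09

6.09


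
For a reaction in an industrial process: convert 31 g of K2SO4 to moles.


M(K2SO4) = 174.27 g/mol
n = mass/M = 31/174.27 = 0.1779 mol

0.1779 mol


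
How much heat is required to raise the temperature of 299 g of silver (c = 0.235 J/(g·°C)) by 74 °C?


q = mcΔT = 299 × 0.235 × 74
= 5199.61 J

5199.61 J


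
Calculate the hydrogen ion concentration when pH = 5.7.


[H+] = 10^(-pH) = 10^(-5.7)
= 2.0×10^-6 M

2.0×10^-6 M


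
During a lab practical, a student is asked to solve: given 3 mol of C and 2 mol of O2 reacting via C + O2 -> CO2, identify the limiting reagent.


Mole ratio available / coefficient:
  C: 3/1 = 3.000
  O2: 2/1 = 2.000
Smaller ratio is limiting.

O2


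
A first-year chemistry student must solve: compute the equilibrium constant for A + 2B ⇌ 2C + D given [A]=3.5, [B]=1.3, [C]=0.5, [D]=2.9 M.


Kc = [C]^2[D]/([A][B]^2)
= (0.5^2 × 2.9^1)/(3.5^1 × 1.3^2)
= 0.725/5.915
= 0.1226

0.1226


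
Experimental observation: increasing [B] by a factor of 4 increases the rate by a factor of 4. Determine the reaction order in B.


rate ∝ [B]^n
4^n = 4 → n = 1
Order in B: 1

1


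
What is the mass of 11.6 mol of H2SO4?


M(H2SO4) = 98.09 g/mol
mass = n × M = 11.6 × 98.09 = 1137.84 g

1137.84 g


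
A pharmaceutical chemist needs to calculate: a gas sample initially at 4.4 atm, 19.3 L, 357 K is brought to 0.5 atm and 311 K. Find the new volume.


P1V1/T1 = P2V2/T2
V2 = P1V1T2/(T1P2)
= 4.4×19.3×311/(357×0.5)
= 147.956 L

147.956 L


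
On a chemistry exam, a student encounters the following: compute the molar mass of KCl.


M(KCl) = 1×39.1 + 1×35.45
= 39.1 + 35.45
= 74.55 g/mol

74.55 g/mol


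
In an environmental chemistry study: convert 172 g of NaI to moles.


M(NaI) = 149.89 g/mol
n = mass/M = 172/149.89 = 1.1475 mol

1.1475 mol


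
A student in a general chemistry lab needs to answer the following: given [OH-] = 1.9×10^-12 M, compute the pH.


pOH = -log10([OH-]) = -log10(1.9×10^-12)
= 12 - log10(1.9) = 11.72
pH = 14 - pOH = 14 - 11.72 = 2.28

2.28


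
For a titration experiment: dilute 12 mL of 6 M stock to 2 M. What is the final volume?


C1V1 = C2V2
6 × 12 = 2 × V2
V2 = 72/2 = 36.0 mL

36.0 mL


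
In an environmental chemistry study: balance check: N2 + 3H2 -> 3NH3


Equation: N2 + 3H2 -> 3NH3
Check atoms: H: 6≠9, N: 2≠3
Not balanced

No, not balanced


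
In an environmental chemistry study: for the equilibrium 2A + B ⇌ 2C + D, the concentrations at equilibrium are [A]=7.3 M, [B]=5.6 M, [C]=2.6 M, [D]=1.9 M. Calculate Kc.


Kc = [C]^2[D]/([A]^2[B])
= (2.6^2 × 1.9^1)/(7.3^2 × 5.6^1)
= 12.844/298.424
= 0.04304

0.04304


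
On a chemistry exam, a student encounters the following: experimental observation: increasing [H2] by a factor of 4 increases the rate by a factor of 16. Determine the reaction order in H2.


rate ∝ [H2]^n
4^n = 16 → n = 2
Order in H2: 2

2


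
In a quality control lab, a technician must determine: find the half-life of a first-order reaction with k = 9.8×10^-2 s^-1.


t½ = ln2/k = 0.693147/(9.8×10^-2 s^-1)
= 7.073 s

7.073 s


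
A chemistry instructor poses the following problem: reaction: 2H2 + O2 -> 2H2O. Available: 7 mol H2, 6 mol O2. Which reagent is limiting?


Mole ratio available / coefficient:
  H2: 7/2 = 3.500
  O2: 6/1 = 6.000
Smaller ratio is limiting.

H2


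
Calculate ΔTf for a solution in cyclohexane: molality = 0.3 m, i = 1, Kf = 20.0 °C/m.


ΔTf = Kf × m × i
= 20.0 × 0.3 × 1
= 6.0 °C

6.0 °C


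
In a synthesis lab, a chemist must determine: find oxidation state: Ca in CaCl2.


Group 2 metal: +2
Oxidation number: +2

+2


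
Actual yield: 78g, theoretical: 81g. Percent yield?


% yield = actual/theoretical × 100
= 78/81 × 100
= 96.3%

96.3%


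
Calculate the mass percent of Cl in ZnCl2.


M(ZnCl2) = 1×65.38 + 2×35.45 = 136.28 g/mol
Mass of Cl = 2 × 35.45 = 70.90 g/mol
% Cl = 70.90/136.28 × 100 = 52.03%

52.03%


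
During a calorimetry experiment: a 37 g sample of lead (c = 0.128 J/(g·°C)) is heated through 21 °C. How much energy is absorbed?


q = mcΔT = 37 × 0.128 × 21
= 99.46 J

99.46 J


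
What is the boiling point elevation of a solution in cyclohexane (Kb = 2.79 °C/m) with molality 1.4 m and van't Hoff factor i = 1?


ΔTb = Kb × m × i
= 2.79 × 1.4 × 1
= 3.906 °C

3.906 °C


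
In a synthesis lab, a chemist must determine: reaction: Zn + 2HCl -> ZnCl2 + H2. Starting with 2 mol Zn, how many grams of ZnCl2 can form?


Mole ratio ZnCl2:Zn = 1:1
n(ZnCl2) = 2 × 1/1 = 2.000 mol
mass = 2.000 × 136.28 = 272.56 g

272.56 g


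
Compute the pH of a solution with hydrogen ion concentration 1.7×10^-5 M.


pH = -log10([H+]) = -log10(1.7×10^-5)
= 5 - log10(1.7)
= 5 - 0.23
= 4.77

4.77


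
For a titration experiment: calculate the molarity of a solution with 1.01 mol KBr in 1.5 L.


M = n/V = 1.01/1.5 = 0.673 mol/L

0.673 M


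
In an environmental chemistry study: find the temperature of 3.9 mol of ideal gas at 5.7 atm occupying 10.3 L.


PV = nRT  (R = 0.08206 L·atm/(mol·K))
T = PV/(nR) = 5.7×10.3/(3.9×0.08206)
= 58.71/0.320034
= 183.45 K

183.45 K


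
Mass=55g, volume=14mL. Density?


ρ = mass/volume
= 55/14
= 3.929 g/mL

3.929 g/mL


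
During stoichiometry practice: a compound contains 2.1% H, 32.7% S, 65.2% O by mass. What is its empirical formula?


Assume 100 g sample. Moles of each element:
  H: 2.1/1.008 = 2.083 mol
  S: 32.7/32.07 = 1.02 mol
  O: 65.2/16.0 = 4.075 mol
Divide by smallest (1.02):
  H: 2.083/1.02 = 2.04
  S: 1.02/1.02 = 1.0
  O: 4.075/1.02 = 4.0
Empirical formula: H2SO4

H2SO4


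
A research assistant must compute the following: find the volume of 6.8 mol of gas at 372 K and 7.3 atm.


PV = nRT  (R = 0.08206 L·atm/(mol·K))
V = nRT/P = 6.8×0.08206×372/7.3
= 28.435 L

28.435 L


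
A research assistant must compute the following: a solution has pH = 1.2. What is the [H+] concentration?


[H+] = 10^(-pH) = 10^(-1.2)
= 6.31×10^-2 M

6.31×10^-2 M


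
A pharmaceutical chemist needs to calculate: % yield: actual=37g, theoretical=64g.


% yield = actual/theoretical × 100
= 37/64 × 100
= 57.81%

57.81%


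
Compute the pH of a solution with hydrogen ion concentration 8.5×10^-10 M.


pH = -log10([H+]) = -log10(8.5×10^-10)
= 10 - log10(8.5)
= 10 - 0.93
= 9.07

9.07


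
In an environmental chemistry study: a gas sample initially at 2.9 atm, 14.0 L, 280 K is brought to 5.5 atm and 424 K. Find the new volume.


P1V1/T1 = P2V2/T2
V2 = P1V1T2/(T1P2)
= 2.9×14.0×424/(280×5.5)
= 11.178 L

11.178 L


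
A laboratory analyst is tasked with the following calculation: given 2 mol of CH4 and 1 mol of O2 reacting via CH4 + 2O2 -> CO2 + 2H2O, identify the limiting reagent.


Mole ratio available / coefficient:
  CH4: 2/1 = 2.000
  O2: 1/2 = 0.500
Smaller ratio is limiting.

O2


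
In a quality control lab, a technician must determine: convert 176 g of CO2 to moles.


M(CO2) = 44.01 g/mol
n = mass/M = 176/44.01 = 3.9991 mol

3.9991 mol


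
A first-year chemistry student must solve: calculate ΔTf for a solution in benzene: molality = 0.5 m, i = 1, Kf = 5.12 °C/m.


ΔTf = Kf × m × i
= 5.12 × 0.5 × 1
= 2.56 °C

2.56 °C


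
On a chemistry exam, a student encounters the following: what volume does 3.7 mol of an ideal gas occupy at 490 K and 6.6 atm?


PV = nRT  (R = 0.08206 L·atm/(mol·K))
V = nRT/P = 3.7×0.08206×490/6.6
= 22.542 L

22.542 L


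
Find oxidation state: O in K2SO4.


O is usually -2
Oxidation number: -2

-2


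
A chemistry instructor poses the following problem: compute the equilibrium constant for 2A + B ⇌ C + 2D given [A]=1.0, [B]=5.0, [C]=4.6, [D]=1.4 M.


Kc = [C][D]^2/([A]^2[B])
= (4.6^1 × 1.4^2)/(1.0^2 × 5.0^1)
= 9.016/5
= 1.803

1.803


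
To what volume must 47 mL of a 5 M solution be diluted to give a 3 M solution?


C1V1 = C2V2
5 × 47 = 3 × V2
V2 = 235/3 = 78.33 mL

78.33 mL


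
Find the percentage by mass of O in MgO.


M(MgO) = 1×24.31 + 1×16.0 = 40.31 g/mol
Mass of O = 1 × 16.0 = 16.00 g/mol
% O = 16.00/40.31 × 100 = 39.69%

39.69%


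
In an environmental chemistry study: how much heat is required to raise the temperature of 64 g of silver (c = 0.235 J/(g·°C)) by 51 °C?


q = mcΔT = 64 × 0.235 × 51
= 767.04 J

767.04 J


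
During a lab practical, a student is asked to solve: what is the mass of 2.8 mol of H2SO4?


M(H2SO4) = 98.09 g/mol
mass = n × M = 2.8 × 98.09 = 274.65 g

274.65 g


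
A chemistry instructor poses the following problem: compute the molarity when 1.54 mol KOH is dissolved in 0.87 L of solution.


M = n/V = 1.54/0.87 = 1.770 mol/L

1.770 M


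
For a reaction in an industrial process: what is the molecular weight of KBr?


M(KBr) = 1×39.1 + 1×79.9
= 39.1 + 79.9
= 119.0 g/mol

119.0 g/mol


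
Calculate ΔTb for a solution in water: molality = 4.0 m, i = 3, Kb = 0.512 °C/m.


ΔTb = Kb × m × i
= 0.512 × 4.0 × 3
= 6.144 °C

6.144 °C


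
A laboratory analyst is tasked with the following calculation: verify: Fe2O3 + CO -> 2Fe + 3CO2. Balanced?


Equation: Fe2O3 + CO -> 2Fe + 3CO2
Check atoms: C: 1≠3, Fe: 2=2, O: 4≠6
Not balanced

No, not balanced


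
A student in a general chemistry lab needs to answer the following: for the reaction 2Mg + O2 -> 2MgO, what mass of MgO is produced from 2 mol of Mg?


Mole ratio MgO:Mg = 2:2
n(MgO) = 2 × 2/2 = 2.000 mol
mass = 2.000 × 40.31 = 80.62 g

80.62 g


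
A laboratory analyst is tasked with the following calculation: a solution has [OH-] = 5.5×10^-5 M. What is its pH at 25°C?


pOH = -log10([OH-]) = -log10(5.5×10^-5)
= 5 - log10(5.5) = 4.26
pH = 14 - pOH = 14 - 4.26 = 9.74

9.74


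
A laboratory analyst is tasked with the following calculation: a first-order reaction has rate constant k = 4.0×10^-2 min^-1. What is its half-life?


t½ = ln2/k = 0.693147/(4.0×10^-2 min^-1)
= 17.33 min

17.33 min


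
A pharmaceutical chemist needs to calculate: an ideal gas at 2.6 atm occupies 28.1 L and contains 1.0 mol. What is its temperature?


PV = nRT  (R = 0.08206 L·atm/(mol·K))
T = PV/(nR) = 2.6×28.1/(1.0×0.08206)
= 73.06/0.082060
= 890.32 K

890.32 K


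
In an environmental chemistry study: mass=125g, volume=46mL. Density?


ρ = mass/volume
= 125/46
= 2.717 g/mL

2.717 g/mL


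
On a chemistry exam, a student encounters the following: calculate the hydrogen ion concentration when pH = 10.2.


[H+] = 10^(-pH) = 10^(-10.2)
= 6.31×10^-11 M

6.31×10^-11 M


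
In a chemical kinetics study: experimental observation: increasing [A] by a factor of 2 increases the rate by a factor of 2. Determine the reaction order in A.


rate ∝ [A]^n
2^n = 2 → n = 1
Order in A: 1

1


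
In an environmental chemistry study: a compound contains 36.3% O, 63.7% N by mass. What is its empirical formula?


Assume 100 g sample. Moles of each element:
  O: 36.3/16.0 = 2.269 mol
  N: 63.7/14.01 = 4.547 mol
Divide by smallest (2.269):
  O: 2.269/2.269 = 1.0
  N: 4.547/2.269 = 2.0
Empirical formula: N2O

N2O


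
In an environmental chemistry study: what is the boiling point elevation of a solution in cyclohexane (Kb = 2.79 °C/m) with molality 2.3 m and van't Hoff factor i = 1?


ΔTb = Kb × m × i
= 2.79 × 2.3 × 1
= 6.417 °C

6.417 °C


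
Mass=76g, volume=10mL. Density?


ρ = mass/volume
= 76/10
= 7.6 g/mL

7.6 g/mL


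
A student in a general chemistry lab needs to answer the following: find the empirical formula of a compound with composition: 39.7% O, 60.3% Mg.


Assume 100 g sample. Moles of each element:
  O: 39.7/16.0 = 2.481 mol
  Mg: 60.3/24.31 = 2.48 mol
Divide by smallest (2.48):
  O: 2.481/2.48 = 1.0
  Mg: 2.48/2.48 = 1.0
Empirical formula: MgO

MgO


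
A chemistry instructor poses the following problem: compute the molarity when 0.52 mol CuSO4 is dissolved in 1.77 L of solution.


M = n/V = 0.52/1.77 = 0.294 mol/L

0.294 M


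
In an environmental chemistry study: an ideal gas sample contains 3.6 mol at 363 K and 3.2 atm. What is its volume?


PV = nRT  (R = 0.08206 L·atm/(mol·K))
V = nRT/P = 3.6×0.08206×363/3.2
= 33.511 L

33.511 L


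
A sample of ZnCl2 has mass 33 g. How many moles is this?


M(ZnCl2) = 136.28 g/mol
n = mass/M = 33/136.28 = 0.2421 mol

0.2421 mol


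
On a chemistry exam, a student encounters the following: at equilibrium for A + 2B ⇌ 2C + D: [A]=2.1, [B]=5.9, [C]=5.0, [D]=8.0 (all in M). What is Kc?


Kc = [C]^2[D]/([A][B]^2)
= (5.0^2 × 8.0^1)/(2.1^1 × 5.9^2)
= 200/73.101
= 2.736

2.736


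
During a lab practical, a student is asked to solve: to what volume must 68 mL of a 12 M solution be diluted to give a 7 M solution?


C1V1 = C2V2
12 × 68 = 7 × V2
V2 = 816/7 = 116.57 mL

116.57 mL


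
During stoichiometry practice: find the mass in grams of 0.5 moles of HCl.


M(HCl) = 36.46 g/mol
mass = n × M = 0.5 × 36.46 = 18.23 g

18.23 g


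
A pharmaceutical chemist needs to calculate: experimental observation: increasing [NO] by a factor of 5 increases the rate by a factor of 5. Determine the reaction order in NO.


rate ∝ [NO]^n
5^n = 5 → n = 1
Order in NO: 1

1


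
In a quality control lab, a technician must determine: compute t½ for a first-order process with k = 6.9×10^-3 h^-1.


t½ = ln2/k = 0.693147/(6.9×10^-3 h^-1)
= 100.5 h

100.5 h


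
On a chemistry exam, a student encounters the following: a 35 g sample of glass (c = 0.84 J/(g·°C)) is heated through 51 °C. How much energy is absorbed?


q = mcΔT = 35 × 0.84 × 51
= 1499.40 J

1499.40 J


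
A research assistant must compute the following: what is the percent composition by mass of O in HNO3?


M(HNO3) = 1×1.008 + 1×14.01 + 3×16.0 = 63.018 g/mol
Mass of O = 3 × 16.0 = 48.00 g/mol
% O = 48.00/63.018 × 100 = 76.17%

76.17%


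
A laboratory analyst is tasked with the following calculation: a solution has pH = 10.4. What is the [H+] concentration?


[H+] = 10^(-pH) = 10^(-10.4)
= 3.98×10^-11 M

3.98×10^-11 M


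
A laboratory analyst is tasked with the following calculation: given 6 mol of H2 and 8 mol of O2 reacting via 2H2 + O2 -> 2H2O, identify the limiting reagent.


Mole ratio available / coefficient:
  H2: 6/2 = 3.000
  O2: 8/1 = 8.000
Smaller ratio is limiting.

H2


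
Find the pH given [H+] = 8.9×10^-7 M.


pH = -log10([H+]) = -log10(8.9×10^-7)
= 7 - log10(8.9)
= 7 - 0.95
= 6.05

6.05


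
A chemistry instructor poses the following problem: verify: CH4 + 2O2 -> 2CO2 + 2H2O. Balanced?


Equation: CH4 + 2O2 -> 2CO2 + 2H2O
Check atoms: C: 1≠2, H: 4=4, O: 4≠6
Not balanced

No, not balanced


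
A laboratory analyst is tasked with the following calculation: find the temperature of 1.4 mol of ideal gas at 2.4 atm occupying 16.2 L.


PV = nRT  (R = 0.08206 L·atm/(mol·K))
T = PV/(nR) = 2.4×16.2/(1.4×0.08206)
= 38.88/0.114884
= 338.43 K

338.43 K


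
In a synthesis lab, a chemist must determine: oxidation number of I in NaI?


halide: -1
Oxidation number: -1

-1


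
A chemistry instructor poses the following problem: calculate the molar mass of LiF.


M(LiF) = 1×6.94 + 1×19.0
= 6.94 + 19.0
= 25.94 g/mol

25.94 g/mol


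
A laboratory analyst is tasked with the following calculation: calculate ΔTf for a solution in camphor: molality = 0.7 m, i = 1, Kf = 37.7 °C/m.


ΔTf = Kf × m × i
= 37.7 × 0.7 × 1
= 26.39 °C

26.39 °C


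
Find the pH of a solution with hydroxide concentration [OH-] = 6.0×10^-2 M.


pOH = -log10([OH-]) = -log10(6.0×10^-2)
= 2 - log10(6.0) = 1.22
pH = 14 - pOH = 14 - 1.22 = 12.78

12.78


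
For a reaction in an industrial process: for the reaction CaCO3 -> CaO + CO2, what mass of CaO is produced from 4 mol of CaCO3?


Mole ratio CaO:CaCO3 = 1:1
n(CaO) = 4 × 1/1 = 4.000 mol
mass = 4.000 × 56.08 = 224.32 g

224.32 g


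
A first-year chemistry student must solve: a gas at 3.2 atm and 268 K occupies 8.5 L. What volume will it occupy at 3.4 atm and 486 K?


P1V1/T1 = P2V2/T2
V2 = P1V1T2/(T1P2)
= 3.2×8.5×486/(268×3.4)
= 14.507 L

14.507 L


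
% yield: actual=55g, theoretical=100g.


% yield = actual/theoretical × 100
= 55/100 × 100
= 55.0%

55.0%


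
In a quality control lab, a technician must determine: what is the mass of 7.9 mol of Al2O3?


M(Al2O3) = 101.96 g/mol
mass = n × M = 7.9 × 101.96 = 805.48 g

805.48 g


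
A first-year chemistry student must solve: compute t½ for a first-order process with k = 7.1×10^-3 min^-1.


t½ = ln2/k = 0.693147/(7.1×10^-3 min^-1)
= 97.63 min

97.63 min


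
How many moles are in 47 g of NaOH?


M(NaOH) = 40.0 g/mol
n = mass/M = 47/40.0 = 1.175 mol

1.175 mol


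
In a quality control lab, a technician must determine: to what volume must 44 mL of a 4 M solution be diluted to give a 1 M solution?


C1V1 = C2V2
4 × 44 = 1 × V2
V2 = 176/1 = 176.0 mL

176.0 mL


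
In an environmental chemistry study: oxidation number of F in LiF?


F is always -1
Oxidation number: -1

-1


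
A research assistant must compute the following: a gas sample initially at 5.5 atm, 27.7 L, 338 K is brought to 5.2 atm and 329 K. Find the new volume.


P1V1/T1 = P2V2/T2
V2 = P1V1T2/(T1P2)
= 5.5×27.7×329/(338×5.2)
= 28.518 L

28.518 L


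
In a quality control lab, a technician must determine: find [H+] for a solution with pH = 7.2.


[H+] = 10^(-pH) = 10^(-7.2)
= 6.31×10^-8 M

6.31×10^-8 M


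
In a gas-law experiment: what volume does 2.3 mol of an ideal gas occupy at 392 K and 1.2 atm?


PV = nRT  (R = 0.08206 L·atm/(mol·K))
V = nRT/P = 2.3×0.08206×392/1.2
= 61.654 L

61.654 L


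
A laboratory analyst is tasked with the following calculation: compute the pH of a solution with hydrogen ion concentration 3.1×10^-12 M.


pH = -log10([H+]) = -log10(3.1×10^-12)
= 12 - log10(3.1)
= 12 - 0.49
= 11.51

11.51


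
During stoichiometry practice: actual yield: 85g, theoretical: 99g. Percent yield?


% yield = actual/theoretical × 100
= 85/99 × 100
= 85.86%

85.86%


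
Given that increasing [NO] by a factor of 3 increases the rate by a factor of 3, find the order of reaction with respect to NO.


rate ∝ [NO]^n
3^n = 3 → n = 1
Order in NO: 1

1


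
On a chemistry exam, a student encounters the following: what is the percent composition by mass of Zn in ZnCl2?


M(ZnCl2) = 1×65.38 + 2×35.45 = 136.28 g/mol
Mass of Zn = 1 × 65.38 = 65.38 g/mol
% Zn = 65.38/136.28 × 100 = 47.97%

47.97%


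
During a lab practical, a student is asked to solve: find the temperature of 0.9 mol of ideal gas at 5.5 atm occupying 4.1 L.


PV = nRT  (R = 0.08206 L·atm/(mol·K))
T = PV/(nR) = 5.5×4.1/(0.9×0.08206)
= 22.55/0.073854
= 305.33 K

305.33 K


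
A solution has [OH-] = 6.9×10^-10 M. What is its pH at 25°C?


pOH = -log10([OH-]) = -log10(6.9×10^-10)
= 10 - log10(6.9) = 9.16
pH = 14 - pOH = 14 - 9.16 = 4.84

4.84


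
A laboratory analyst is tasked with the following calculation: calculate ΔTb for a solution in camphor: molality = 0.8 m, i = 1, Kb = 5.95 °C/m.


ΔTb = Kb × m × i
= 5.95 × 0.8 × 1
= 4.76 °C

4.76 °C


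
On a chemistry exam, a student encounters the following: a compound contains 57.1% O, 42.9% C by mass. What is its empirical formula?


Assume 100 g sample. Moles of each element:
  O: 57.1/16.0 = 3.569 mol
  C: 42.9/12.01 = 3.572 mol
Divide by smallest (3.569):
  O: 3.569/3.569 = 1.0
  C: 3.572/3.569 = 1.0
Empirical formula: CO

CO


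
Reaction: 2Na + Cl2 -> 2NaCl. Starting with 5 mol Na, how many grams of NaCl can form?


Mole ratio NaCl:Na = 2:2
n(NaCl) = 5 × 2/2 = 5.000 mol
mass = 5.000 × 58.44 = 292.2 g

292.2 g


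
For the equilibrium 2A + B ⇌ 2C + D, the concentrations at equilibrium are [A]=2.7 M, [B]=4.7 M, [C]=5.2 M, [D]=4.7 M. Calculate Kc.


Kc = [C]^2[D]/([A]^2[B])
= (5.2^2 × 4.7^1)/(2.7^2 × 4.7^1)
= 127.088/34.263
= 3.709

3.709


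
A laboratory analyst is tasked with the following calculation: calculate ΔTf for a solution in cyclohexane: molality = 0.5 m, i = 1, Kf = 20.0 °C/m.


ΔTf = Kf × m × i
= 20.0 × 0.5 × 1
= 10.0 °C

10.0 °C


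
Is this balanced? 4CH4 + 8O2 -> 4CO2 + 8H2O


Equation: 4CH4 + 8O2 -> 4CO2 + 8H2O
Check atoms: C: 4=4, H: 16=16, O: 16=16
Balanced

Yes, balanced


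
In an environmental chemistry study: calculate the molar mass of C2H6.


M(C2H6) = 2×12.01 + 6×1.008
= 24.02 + 6.05
= 30.07 g/mol

30.07 g/mol


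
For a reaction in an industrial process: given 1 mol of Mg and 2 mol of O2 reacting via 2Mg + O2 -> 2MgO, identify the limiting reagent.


Mole ratio available / coefficient:
  Mg: 1/2 = 0.500
  O2: 2/1 = 2.000
Smaller ratio is limiting.

Mg


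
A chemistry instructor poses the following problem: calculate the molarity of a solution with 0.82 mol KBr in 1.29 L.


M = n/V = 0.82/1.29 = 0.636 mol/L

0.636 M


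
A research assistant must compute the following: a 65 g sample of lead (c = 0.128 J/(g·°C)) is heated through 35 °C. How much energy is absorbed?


q = mcΔT = 65 × 0.128 × 35
= 291.20 J

291.20 J


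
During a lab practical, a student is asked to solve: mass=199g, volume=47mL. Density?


ρ = mass/volume
= 199/47
= 4.234 g/mL

4.234 g/mL


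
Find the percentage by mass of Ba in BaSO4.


M(BaSO4) = 1×137.33 + 1×32.07 + 4×16.0 = 233.40 g/mol
Mass of Ba = 1 × 137.33 = 137.33 g/mol
% Ba = 137.33/233.40 × 100 = 58.84%

58.84%


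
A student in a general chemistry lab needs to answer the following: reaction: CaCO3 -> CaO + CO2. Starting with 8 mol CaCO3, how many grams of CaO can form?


Mole ratio CaO:CaCO3 = 1:1
n(CaO) = 8 × 1/1 = 8.000 mol
mass = 8.000 × 56.08 = 448.64 g

448.64 g


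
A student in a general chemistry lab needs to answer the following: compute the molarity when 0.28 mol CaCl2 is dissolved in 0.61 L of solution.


M = n/V = 0.28/0.61 = 0.459 mol/L

0.459 M


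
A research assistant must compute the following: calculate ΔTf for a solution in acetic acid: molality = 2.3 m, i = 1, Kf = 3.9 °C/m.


ΔTf = Kf × m × i
= 3.9 × 2.3 × 1
= 8.97 °C

8.97 °C


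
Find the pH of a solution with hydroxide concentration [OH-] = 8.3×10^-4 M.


pOH = -log10([OH-]) = -log10(8.3×10^-4)
= 4 - log10(8.3) = 3.08
pH = 14 - pOH = 14 - 3.08 = 10.92

10.92


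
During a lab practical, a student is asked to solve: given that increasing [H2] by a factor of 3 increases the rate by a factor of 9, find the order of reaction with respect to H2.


rate ∝ [H2]^n
3^n = 9 → n = 2
Order in H2: 2

2


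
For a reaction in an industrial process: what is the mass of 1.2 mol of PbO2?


M(PbO2) = 239.2 g/mol
mass = n × M = 1.2 × 239.2 = 287.04 g

287.04 g


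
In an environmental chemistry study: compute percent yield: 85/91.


% yield = actual/theoretical × 100
= 85/91 × 100
= 93.41%

93.41%


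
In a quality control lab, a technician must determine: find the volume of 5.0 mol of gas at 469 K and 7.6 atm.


PV = nRT  (R = 0.08206 L·atm/(mol·K))
V = nRT/P = 5.0×0.08206×469/7.6
= 25.32 L

25.32 L


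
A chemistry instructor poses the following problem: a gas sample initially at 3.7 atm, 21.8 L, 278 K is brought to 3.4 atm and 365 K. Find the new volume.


P1V1/T1 = P2V2/T2
V2 = P1V1T2/(T1P2)
= 3.7×21.8×365/(278×3.4)
= 31.148 L

31.148 L
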